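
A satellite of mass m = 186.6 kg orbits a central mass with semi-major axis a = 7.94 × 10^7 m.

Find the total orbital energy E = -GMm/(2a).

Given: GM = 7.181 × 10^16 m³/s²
a = 7.94 × 10^7 m
GM = 7.181 × 10^16 m³/s²
2a = 1.588 × 10^8 m
GMm = 7.181 × 10^16 × 186.6 = 1.33997 × 10^19 m³·kg/s²
E = −GMm/(2a) = -8.43813 × 10^10 J ≈ -84.38 GJ

Final answer: -84.38 GJ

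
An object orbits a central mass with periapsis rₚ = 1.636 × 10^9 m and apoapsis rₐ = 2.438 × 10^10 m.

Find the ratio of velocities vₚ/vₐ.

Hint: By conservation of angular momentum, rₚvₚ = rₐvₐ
rₚ = 1.636 × 10^9 m
rₐ = 2.438 × 10^10 m
rₚvₚ = rₐvₐ  ⇒  vₚ/vₐ = rₐ/rₚ
vₚ/vₐ = (2.438 × 10^10) / (1.636 × 10^9) = 14.9022

Final answer: vₚ/vₐ = 14.9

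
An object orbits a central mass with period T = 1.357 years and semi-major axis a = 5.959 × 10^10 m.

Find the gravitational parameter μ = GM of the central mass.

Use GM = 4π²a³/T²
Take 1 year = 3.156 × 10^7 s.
T = 1.357 years = 4.28269 × 10^7 s
a = 5.959 × 10^10 m
a³ = 2.11602 × 10^32 m³
T² = 1.83415 × 10^15 s²
GM = 4π² × (2.11602 × 10^32) / (1.83415 × 10^15) = 4.55456 × 10^18 m³/s²
GM ≈ 4.555 × 10^18 m³/s²

Final answer: GM = 4.555 × 10^18 m³/s²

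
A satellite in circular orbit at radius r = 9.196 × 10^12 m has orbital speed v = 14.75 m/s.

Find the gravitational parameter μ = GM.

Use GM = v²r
r = 9.196 × 10^12 m
v = 14.75 m/s
v² = 217.562 m²/s²
GM = v²r = 217.562 × 9.196 × 10^12 = 2.0007 × 10^15 m³/s²
GM ≈ 2.001 × 10^15 m³/s²

Final answer: GM = 2.001 × 10^15 m³/s²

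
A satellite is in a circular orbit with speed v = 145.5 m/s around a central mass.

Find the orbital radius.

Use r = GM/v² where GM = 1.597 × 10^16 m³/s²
v = 145.5 m/s
GM = 1.597 × 10^16 m³/s²
v² = 21170.2 m²/s²
r = GM/v² = (1.597 × 10^16) / 21170.2 = 7.5436 × 10^11 m ≈ 754.4 Gm

Final answer: 754.4 Gm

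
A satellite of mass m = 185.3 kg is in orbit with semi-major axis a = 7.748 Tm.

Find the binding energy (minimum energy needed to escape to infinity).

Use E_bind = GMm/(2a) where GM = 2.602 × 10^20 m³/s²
a = 7.748 Tm = 7.748 × 10^12 m
GM = 2.602 × 10^20 m³/s²
m = 185.3 kg
GMm = 2.602 × 10^20 × 185.3 = 4.82151 × 10^22 m³·kg/s²
2a = 1.5496 × 10^13 m
E_bind = GMm/(2a) = 3.11145 × 10^9 J ≈ 3.111 GJ

Final answer: 3.111 GJ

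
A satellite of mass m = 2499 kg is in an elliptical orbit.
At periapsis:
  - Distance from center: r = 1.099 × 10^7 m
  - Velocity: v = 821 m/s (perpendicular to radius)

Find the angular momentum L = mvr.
r = 1.099 × 10^7 m
v = 821 m/s
vr = 821 × 1.099 × 10^7 = 9.02279 × 10^9 m²/s
L = m × vr = 2499 × 9.02279 × 10^9 = 2.2548 × 10^13 kg·m²/s ≈ 2.255 × 10^13 kg·m²/s

Final answer: L = 2.255 × 10^13 kg·m²/s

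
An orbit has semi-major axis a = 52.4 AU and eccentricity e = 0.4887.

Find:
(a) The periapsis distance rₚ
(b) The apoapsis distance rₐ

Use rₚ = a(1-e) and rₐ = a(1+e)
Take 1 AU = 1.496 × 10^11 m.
a = 52.4 AU = 7.83904 × 10^12 m
e = 0.4887:  1 − e = 0.5113,  1 + e = 1.4887
(a) rₚ = a(1 − e) = 7.83904 × 10^12 m × 0.5113 = 4.0081 × 10^12 m ≈ 26.79 AU
(b) rₐ = a(1 + e) = 7.83904 × 10^12 m × 1.4887 = 1.167 × 10^13 m ≈ 78.01 AU

Final answer:
(a) rₚ = 26.79 AU
(b) rₐ = 78.01 AU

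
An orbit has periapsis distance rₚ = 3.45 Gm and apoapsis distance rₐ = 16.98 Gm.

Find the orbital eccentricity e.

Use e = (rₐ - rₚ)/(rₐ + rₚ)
rₚ = 3.45 Gm = 3.45 × 10^9 m
rₐ = 16.98 Gm = 1.698 × 10^10 m
rₐ − rₚ = 1.353 × 10^10 m
rₐ + rₚ = 2.043 × 10^10 m
e = (rₐ − rₚ)/(rₐ + rₚ) = 0.662261

Final answer: e = 0.6623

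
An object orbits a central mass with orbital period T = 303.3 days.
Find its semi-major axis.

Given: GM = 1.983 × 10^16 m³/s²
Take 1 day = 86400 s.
T = 303.3 days = 2.62051 × 10^7 s
GM = 1.983 × 10^16 m³/s²
Kepler's third law: a³ = GM T² / (4π²)
T² = 6.86708 × 10^14 s²
a³ = (1.983 × 10^16) × (6.86708 × 10^14) / (4π²) = 3.44933 × 10^29 m³
a = (a³)^(1/3) = 7.01313 × 10^9 m ≈ 7.013 Gm

Final answer: 7.013 Gm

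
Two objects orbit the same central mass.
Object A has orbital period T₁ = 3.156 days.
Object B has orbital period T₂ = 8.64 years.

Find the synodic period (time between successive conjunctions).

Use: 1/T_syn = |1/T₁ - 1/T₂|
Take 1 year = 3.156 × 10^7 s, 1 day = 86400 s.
T₁ = 3.156 days = 272678 s
T₂ = 8.64 years = 2.72678 × 10^8 s
1/T₁ = 3.66732 × 10^-6 s⁻¹
1/T₂ = 3.66732 × 10^-9 s⁻¹
|1/T₁ − 1/T₂| = 3.66366 × 10^-6 s⁻¹
T_syn = 1 / |1/T₁ − 1/T₂| = 272951 s ≈ 3.159 days

Final answer: T_syn = 3.159 days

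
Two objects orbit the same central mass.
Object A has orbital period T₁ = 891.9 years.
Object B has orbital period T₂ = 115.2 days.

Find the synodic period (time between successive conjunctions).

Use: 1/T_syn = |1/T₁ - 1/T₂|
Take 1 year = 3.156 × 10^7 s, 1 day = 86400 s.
T₁ = 891.9 years = 2.81484 × 10^10 s
T₂ = 115.2 days = 9.95328 × 10^6 s
1/T₁ = 3.5526 × 10^-11 s⁻¹
1/T₂ = 1.00469 × 10^-7 s⁻¹
|1/T₁ − 1/T₂| = 1.00434 × 10^-7 s⁻¹
T_syn = 1 / |1/T₁ − 1/T₂| = 9.9568 × 10^6 s ≈ 115.2 days

Final answer: T_syn = 115.2 days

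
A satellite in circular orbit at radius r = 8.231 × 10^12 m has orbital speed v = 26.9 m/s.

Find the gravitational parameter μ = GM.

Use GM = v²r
r = 8.231 × 10^12 m
v = 26.9 m/s
v² = 723.61 m²/s²
GM = v²r = 723.61 × 8.231 × 10^12 = 5.95603 × 10^15 m³/s²
GM ≈ 5.956 × 10^15 m³/s²

Final answer: GM = 5.956 × 10^15 m³/s²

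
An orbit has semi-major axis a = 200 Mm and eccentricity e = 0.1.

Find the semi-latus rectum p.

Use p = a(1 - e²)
a = 200 Mm = 2 × 10^8 m
e = 0.1,  e² = 0.01,  1 − e² = 0.99
p = a(1 − e²) = 2 × 10^8 m × 0.99 = 1.98 × 10^8 m ≈ 198 Mm

Final answer: p = 198 Mm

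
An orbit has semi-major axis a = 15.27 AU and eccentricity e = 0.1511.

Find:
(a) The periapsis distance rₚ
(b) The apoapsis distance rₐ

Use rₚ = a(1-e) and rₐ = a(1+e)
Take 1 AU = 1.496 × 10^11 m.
a = 15.27 AU = 2.28439 × 10^12 m
e = 0.1511:  1 − e = 0.8489,  1 + e = 1.1511
(a) rₚ = a(1 − e) = 2.28439 × 10^12 m × 0.8489 = 1.93922 × 10^12 m ≈ 12.96 AU
(b) rₐ = a(1 + e) = 2.28439 × 10^12 m × 1.1511 = 2.62956 × 10^12 m ≈ 17.58 AU

Final answer:
(a) rₚ = 12.96 AU
(b) rₐ = 17.58 AU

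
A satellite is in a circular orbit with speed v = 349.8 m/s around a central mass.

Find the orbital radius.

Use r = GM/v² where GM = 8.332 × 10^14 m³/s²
v = 349.8 m/s
GM = 8.332 × 10^14 m³/s²
v² = 122360 m²/s²
r = GM/v² = (8.332 × 10^14) / 122360 = 6.80941 × 10^9 m ≈ 6.809 Gm

Final answer: 6.809 Gm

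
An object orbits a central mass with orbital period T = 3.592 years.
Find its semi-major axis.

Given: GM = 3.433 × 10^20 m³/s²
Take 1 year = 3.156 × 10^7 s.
T = 3.592 years = 1.13364 × 10^8 s
GM = 3.433 × 10^20 m³/s²
Kepler's third law: a³ = GM T² / (4π²)
T² = 1.28513 × 10^16 s²
a³ = (3.433 × 10^20) × (1.28513 × 10^16) / (4π²) = 1.11753 × 10^35 m³
a = (a³)^(1/3) = 4.81674 × 10^11 m ≈ 4.817 × 10^11 m

Final answer: 4.817 × 10^11 m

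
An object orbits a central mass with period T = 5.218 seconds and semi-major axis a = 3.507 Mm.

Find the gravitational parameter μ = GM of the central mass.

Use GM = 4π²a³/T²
T = 5.218 seconds
a = 3.507 Mm = 3.507 × 10^6 m
a³ = 4.31328 × 10^19 m³
T² = 27.2275 s²
GM = 4π² × (4.31328 × 10^19) / 27.2275 = 6.25401 × 10^19 m³/s²
GM ≈ 6.254 × 10^19 m³/s²

Final answer: GM = 6.254 × 10^19 m³/s²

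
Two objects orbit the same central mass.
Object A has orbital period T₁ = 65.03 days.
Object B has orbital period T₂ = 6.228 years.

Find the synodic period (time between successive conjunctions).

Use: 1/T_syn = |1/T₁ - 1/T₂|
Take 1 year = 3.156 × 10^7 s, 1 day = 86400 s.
T₁ = 65.03 days = 5.61859 × 10^6 s
T₂ = 6.228 years = 1.96556 × 10^8 s
1/T₁ = 1.77981 × 10^-7 s⁻¹
1/T₂ = 5.08762 × 10^-9 s⁻¹
|1/T₁ − 1/T₂| = 1.72893 × 10^-7 s⁻¹
T_syn = 1 / |1/T₁ − 1/T₂| = 5.78393 × 10^6 s ≈ 66.94 days

Final answer: T_syn = 66.94 days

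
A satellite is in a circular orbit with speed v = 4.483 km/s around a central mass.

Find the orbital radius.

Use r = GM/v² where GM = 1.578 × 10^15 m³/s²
v = 4.483 km/s = 4483 m/s
GM = 1.578 × 10^15 m³/s²
v² = 2.00973 × 10^7 m²/s²
r = GM/v² = (1.578 × 10^15) / (2.00973 × 10^7) = 7.85181 × 10^7 m ≈ 78.52 Mm

Final answer: 78.52 Mm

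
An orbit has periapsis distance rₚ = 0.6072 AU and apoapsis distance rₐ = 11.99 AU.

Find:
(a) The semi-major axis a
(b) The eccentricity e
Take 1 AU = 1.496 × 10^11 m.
rₚ = 0.6072 AU = 9.08371 × 10^10 m
rₐ = 11.99 AU = 1.7937 × 10^12 m
(a) a = (rₚ + rₐ)/2 = 9.42271 × 10^11 m ≈ 6.299 AU
(b) e = (rₐ − rₚ)/(rₐ + rₚ) = (1.70287 × 10^12) / (1.88454 × 10^12) = 0.903598

Final answer:
(a) a = 6.299 AU
(b) e = 0.9036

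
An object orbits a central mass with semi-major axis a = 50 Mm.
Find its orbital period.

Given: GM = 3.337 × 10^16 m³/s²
a = 50 Mm = 5 × 10^7 m
GM = 3.337 × 10^16 m³/s²
a³ = 1.25 × 10^23 m³
T = 2π √(a³/GM) = 2π √((1.25 × 10^23) / (3.337 × 10^16)) = 2π × 1935.43 s
T = 12160.6 s ≈ 3.378 hours

Final answer: 3.378 hours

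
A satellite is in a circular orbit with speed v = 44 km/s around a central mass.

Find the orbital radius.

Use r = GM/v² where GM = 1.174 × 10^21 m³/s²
v = 44 km/s = 44000 m/s
GM = 1.174 × 10^21 m³/s²
v² = 1.936 × 10^9 m²/s²
r = GM/v² = (1.174 × 10^21) / (1.936 × 10^9) = 6.06405 × 10^11 m ≈ 606.4 Gm

Final answer: 606.4 Gm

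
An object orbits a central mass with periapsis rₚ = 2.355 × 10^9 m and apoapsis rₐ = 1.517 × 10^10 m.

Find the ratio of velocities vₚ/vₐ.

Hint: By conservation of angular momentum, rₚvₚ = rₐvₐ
rₚ = 2.355 × 10^9 m
rₐ = 1.517 × 10^10 m
rₚvₚ = rₐvₐ  ⇒  vₚ/vₐ = rₐ/rₚ
vₚ/vₐ = (1.517 × 10^10) / (2.355 × 10^9) = 6.44161

Final answer: vₚ/vₐ = 6.442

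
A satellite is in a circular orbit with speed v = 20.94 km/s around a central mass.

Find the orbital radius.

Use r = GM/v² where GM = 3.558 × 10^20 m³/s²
v = 20.94 km/s = 20940 m/s
GM = 3.558 × 10^20 m³/s²
v² = 4.38484 × 10^8 m²/s²
r = GM/v² = (3.558 × 10^20) / (4.38484 × 10^8) = 8.11433 × 10^11 m ≈ 811.4 Gm

Final answer: 811.4 Gm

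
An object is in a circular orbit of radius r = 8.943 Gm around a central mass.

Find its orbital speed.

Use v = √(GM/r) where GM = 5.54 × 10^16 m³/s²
r = 8.943 Gm = 8.943 × 10^9 m
GM = 5.54 × 10^16 m³/s²
GM/r = (5.54 × 10^16) / (8.943 × 10^9) = 6.19479 × 10^6 m²/s²
v = √(GM/r) = 2488.93 m/s ≈ 2.489 km/s

Final answer: 2.489 km/s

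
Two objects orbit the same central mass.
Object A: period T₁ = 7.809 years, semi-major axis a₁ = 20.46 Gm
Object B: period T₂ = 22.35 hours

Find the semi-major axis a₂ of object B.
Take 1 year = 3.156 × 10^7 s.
T₁ = 7.809 years = 2.46452 × 10^8 s
T₂ = 22.35 hours = 80460 s
a₁ = 20.46 Gm = 2.046 × 10^10 m
Kepler's third law: (T₂/T₁)² = (a₂/a₁)³  ⇒  a₂ = a₁ (T₂/T₁)^(2/3)
T₂/T₁ = 0.000326473
(T₂/T₁)^(2/3) = 0.00474131
a₂ = 2.046 × 10^10 m × 0.00474131 = 9.70072 × 10^7 m ≈ 97.01 Mm

Final answer: a₂ = 97.01 Mm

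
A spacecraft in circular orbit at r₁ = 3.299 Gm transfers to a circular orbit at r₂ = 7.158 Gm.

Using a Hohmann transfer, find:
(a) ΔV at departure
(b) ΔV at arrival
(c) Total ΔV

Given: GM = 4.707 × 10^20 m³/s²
r₁ = 3.299 Gm = 3.299 × 10^9 m
r₂ = 7.158 Gm = 7.158 × 10^9 m
GM = 4.707 × 10^20 m³/s²
Transfer ellipse: a_t = (r₁ + r₂)/2 = 5.2285 × 10^9 m
Circular speed at r₁: v₁ = √(GM/r₁) = 377730 m/s
Transfer speed at r₁ (periapsis): v₁ₜ = √(GM(2/r₁ − 1/a_t)) = 441965 m/s
(a) ΔV₁ = v₁ₜ − v₁ = 64235.8 m/s ≈ 64.24 km/s
Circular speed at r₂: v₂ = √(GM/r₂) = 256434 m/s
Transfer speed at r₂ (apoapsis): v₂ₜ = √(GM(2/r₂ − 1/a_t)) = 203694 m/s
(b) ΔV₂ = v₂ − v₂ₜ = 52740.1 m/s ≈ 52.74 km/s
(c) ΔV_total = ΔV₁ + ΔV₂ = 116976 m/s ≈ 117 km/s

Final answer:
(a) ΔV₁ = 64.24 km/s
(b) ΔV₂ = 52.74 km/s
(c) ΔV_total = 117 km/s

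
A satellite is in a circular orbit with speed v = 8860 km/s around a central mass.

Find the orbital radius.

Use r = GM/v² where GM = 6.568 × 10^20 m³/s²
v = 8860 km/s = 8.86 × 10^6 m/s
GM = 6.568 × 10^20 m³/s²
v² = 7.84996 × 10^13 m²/s²
r = GM/v² = (6.568 × 10^20) / (7.84996 × 10^13) = 8.36692 × 10^6 m ≈ 8.367 × 10^6 m

Final answer: 8.367 × 10^6 m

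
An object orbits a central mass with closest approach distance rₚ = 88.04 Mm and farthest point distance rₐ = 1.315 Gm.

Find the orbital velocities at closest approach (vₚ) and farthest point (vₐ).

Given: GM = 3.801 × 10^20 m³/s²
rₚ = 88.04 Mm = 8.804 × 10^7 m
rₐ = 1.315 Gm = 1.315 × 10^9 m
GM = 3.801 × 10^20 m³/s²
a = (rₚ + rₐ)/2 = 7.0152 × 10^8 m
Vis-viva: v² = GM (2/r − 1/a)
vₚ² = 3.801 × 10^20 × (2.27169 × 10^-8 − 1.42548 × 10^-9) = 8.09289 × 10^12 m²/s²
vₚ = 2.8448 × 10^6 m/s ≈ 2845 km/s
vₐ² = 3.801 × 10^20 × (1.52091 × 10^-9 − 1.42548 × 10^-9) = 3.62754 × 10^10 m²/s²
vₐ = 190461 m/s ≈ 190.5 km/s

Final answer: vₚ = 2845 km/s, vₐ = 190.5 km/s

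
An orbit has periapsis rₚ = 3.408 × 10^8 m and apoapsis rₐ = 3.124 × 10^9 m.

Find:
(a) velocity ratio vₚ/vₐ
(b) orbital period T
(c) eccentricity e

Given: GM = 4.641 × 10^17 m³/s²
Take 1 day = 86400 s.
rₚ = 3.408 × 10^8 m
rₐ = 3.124 × 10^9 m
GM = 4.641 × 10^17 m³/s²
a = (rₚ + rₐ)/2 = 1.7324 × 10^9 m
e = (rₐ − rₚ)/(rₐ + rₚ) = (2.7832 × 10^9) / (3.4648 × 10^9) = 0.803279
(a) vₚ/vₐ = rₐ/rₚ (angular momentum) = (3.124 × 10^9) / (3.408 × 10^8) = 9.16667 ≈ 9.167
(b) a³ = 5.1993 × 10^27 m³;  T = 2π √(a³/GM) = 2π × 105844 s = 665038 s ≈ 7.697 days
(c) e = 0.803279 ≈ 0.8033

Final answer:
(a) velocity ratio vₚ/vₐ = 9.167
(b) orbital period T = 7.697 days
(c) eccentricity e = 0.8033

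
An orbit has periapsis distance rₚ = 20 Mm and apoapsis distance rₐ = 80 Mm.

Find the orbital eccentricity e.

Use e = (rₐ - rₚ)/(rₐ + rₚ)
rₚ = 20 Mm = 2 × 10^7 m
rₐ = 80 Mm = 8 × 10^7 m
rₐ − rₚ = 6 × 10^7 m
rₐ + rₚ = 1 × 10^8 m
e = (rₐ − rₚ)/(rₐ + rₚ) = 0.6

Final answer: e = 0.6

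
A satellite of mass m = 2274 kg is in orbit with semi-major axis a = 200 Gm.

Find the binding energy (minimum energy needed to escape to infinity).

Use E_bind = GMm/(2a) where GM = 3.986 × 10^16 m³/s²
a = 200 Gm = 2 × 10^11 m
GM = 3.986 × 10^16 m³/s²
m = 2274 kg
GMm = 3.986 × 10^16 × 2274 = 9.06416 × 10^19 m³·kg/s²
2a = 4 × 10^11 m
E_bind = GMm/(2a) = 2.26604 × 10^8 J ≈ 226.6 MJ

Final answer: 226.6 MJ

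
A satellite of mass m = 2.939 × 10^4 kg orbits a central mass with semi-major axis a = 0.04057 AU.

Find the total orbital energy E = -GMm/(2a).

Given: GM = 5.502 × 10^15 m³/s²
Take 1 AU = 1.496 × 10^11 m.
a = 0.04057 AU = 6.06927 × 10^9 m
GM = 5.502 × 10^15 m³/s²
2a = 1.21385 × 10^10 m
GMm = 5.502 × 10^15 × 29390 = 1.61704 × 10^20 m³·kg/s²
E = −GMm/(2a) = -1.33215 × 10^10 J ≈ -13.32 GJ

Final answer: -13.32 GJ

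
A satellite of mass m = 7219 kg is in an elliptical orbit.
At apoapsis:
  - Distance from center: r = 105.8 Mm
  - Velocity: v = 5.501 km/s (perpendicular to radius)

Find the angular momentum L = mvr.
r = 105.8 Mm = 1.058 × 10^8 m
v = 5.501 km/s = 5501 m/s
vr = 5501 × 1.058 × 10^8 = 5.82006 × 10^11 m²/s
L = m × vr = 7219 × 5.82006 × 10^11 = 4.2015 × 10^15 kg·m²/s ≈ 4.201 × 10^15 kg·m²/s

Final answer: L = 4.201 × 10^15 kg·m²/s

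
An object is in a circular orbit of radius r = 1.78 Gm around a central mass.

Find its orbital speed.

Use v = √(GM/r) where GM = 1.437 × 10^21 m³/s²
r = 1.78 Gm = 1.78 × 10^9 m
GM = 1.437 × 10^21 m³/s²
GM/r = (1.437 × 10^21) / (1.78 × 10^9) = 8.07303 × 10^11 m²/s²
v = √(GM/r) = 898501 m/s ≈ 898.5 km/s

Final answer: 898.5 km/s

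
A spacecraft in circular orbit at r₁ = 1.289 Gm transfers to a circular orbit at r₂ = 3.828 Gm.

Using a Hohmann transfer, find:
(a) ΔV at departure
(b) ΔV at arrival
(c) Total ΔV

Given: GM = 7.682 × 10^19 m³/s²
r₁ = 1.289 Gm = 1.289 × 10^9 m
r₂ = 3.828 Gm = 3.828 × 10^9 m
GM = 7.682 × 10^19 m³/s²
Transfer ellipse: a_t = (r₁ + r₂)/2 = 2.5585 × 10^9 m
Circular speed at r₁: v₁ = √(GM/r₁) = 244124 m/s
Transfer speed at r₁ (periapsis): v₁ₜ = √(GM(2/r₁ − 1/a_t)) = 298610 m/s
(a) ΔV₁ = v₁ₜ − v₁ = 54485.6 m/s ≈ 54.49 km/s
Circular speed at r₂: v₂ = √(GM/r₂) = 141661 m/s
Transfer speed at r₂ (apoapsis): v₂ₜ = √(GM(2/r₂ − 1/a_t)) = 100551 m/s
(b) ΔV₂ = v₂ − v₂ₜ = 41110.6 m/s ≈ 41.11 km/s
(c) ΔV_total = ΔV₁ + ΔV₂ = 95596.2 m/s ≈ 95.6 km/s

Final answer:
(a) ΔV₁ = 54.49 km/s
(b) ΔV₂ = 41.11 km/s
(c) ΔV_total = 95.6 km/s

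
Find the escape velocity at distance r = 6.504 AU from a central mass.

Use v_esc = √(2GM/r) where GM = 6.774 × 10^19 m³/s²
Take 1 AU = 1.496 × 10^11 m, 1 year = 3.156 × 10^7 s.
r = 6.504 AU = 9.72998 × 10^11 m
GM = 6.774 × 10^19 m³/s²
2GM/r = 2 × (6.774 × 10^19) / (9.72998 × 10^11) = 1.3924 × 10^8 m²/s²
v_esc = √(2GM/r) = 11800 m/s ≈ 2.489 AU/year

Final answer: 2.489 AU/year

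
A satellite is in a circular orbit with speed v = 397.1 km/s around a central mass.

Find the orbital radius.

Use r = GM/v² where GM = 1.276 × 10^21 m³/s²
v = 397.1 km/s = 397100 m/s
GM = 1.276 × 10^21 m³/s²
v² = 1.57688 × 10^11 m²/s²
r = GM/v² = (1.276 × 10^21) / (1.57688 × 10^11) = 8.09191 × 10^9 m ≈ 8.092 × 10^9 m

Final answer: 8.092 × 10^9 m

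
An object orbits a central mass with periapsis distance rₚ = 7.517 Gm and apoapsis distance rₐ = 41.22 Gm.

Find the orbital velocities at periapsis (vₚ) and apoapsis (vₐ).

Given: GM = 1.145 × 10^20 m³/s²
rₚ = 7.517 Gm = 7.517 × 10^9 m
rₐ = 41.22 Gm = 4.122 × 10^10 m
GM = 1.145 × 10^20 m³/s²
a = (rₚ + rₐ)/2 = 2.43685 × 10^10 m
Vis-viva: v² = GM (2/r − 1/a)
vₚ² = 1.145 × 10^20 × (2.66064 × 10^-10 − 4.10366 × 10^-11) = 2.57656 × 10^10 m²/s²
vₚ = 160517 m/s ≈ 160.5 km/s
vₐ² = 1.145 × 10^20 × (4.85201 × 10^-11 − 4.10366 × 10^-11) = 8.56867 × 10^8 m²/s²
vₐ = 29272.3 m/s ≈ 29.27 km/s

Final answer: vₚ = 160.5 km/s, vₐ = 29.27 km/s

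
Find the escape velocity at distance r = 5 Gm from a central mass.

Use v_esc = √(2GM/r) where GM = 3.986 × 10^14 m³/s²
r = 5 Gm = 5 × 10^9 m
GM = 3.986 × 10^14 m³/s²
2GM/r = 2 × (3.986 × 10^14) / (5 × 10^9) = 159440 m²/s²
v_esc = √(2GM/r) = 399.299 m/s ≈ 399.3 m/s

Final answer: 399.3 m/s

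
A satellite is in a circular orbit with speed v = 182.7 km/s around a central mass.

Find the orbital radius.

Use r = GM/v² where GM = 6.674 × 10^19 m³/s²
v = 182.7 km/s = 182700 m/s
GM = 6.674 × 10^19 m³/s²
v² = 3.33793 × 10^10 m²/s²
r = GM/v² = (6.674 × 10^19) / (3.33793 × 10^10) = 1.99944 × 10^9 m ≈ 1.999 Gm

Final answer: 1.999 Gm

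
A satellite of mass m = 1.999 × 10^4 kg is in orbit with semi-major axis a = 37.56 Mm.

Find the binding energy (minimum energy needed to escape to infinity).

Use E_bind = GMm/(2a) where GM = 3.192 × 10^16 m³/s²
a = 37.56 Mm = 3.756 × 10^7 m
GM = 3.192 × 10^16 m³/s²
m = 1.999 × 10^4 kg
GMm = 3.192 × 10^16 × 19990 = 6.38081 × 10^20 m³·kg/s²
2a = 7.512 × 10^7 m
E_bind = GMm/(2a) = 8.49415 × 10^12 J ≈ 8.494 TJ

Final answer: 8.494 TJ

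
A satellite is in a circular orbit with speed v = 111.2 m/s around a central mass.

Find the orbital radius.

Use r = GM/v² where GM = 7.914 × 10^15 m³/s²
v = 111.2 m/s
GM = 7.914 × 10^15 m³/s²
v² = 12365.4 m²/s²
r = GM/v² = (7.914 × 10^15) / 12365.4 = 6.4001 × 10^11 m ≈ 640 Gm

Final answer: 640 Gm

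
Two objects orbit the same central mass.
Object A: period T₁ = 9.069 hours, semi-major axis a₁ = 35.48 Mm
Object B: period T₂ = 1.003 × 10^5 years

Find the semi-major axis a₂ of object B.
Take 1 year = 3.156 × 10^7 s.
T₁ = 9.069 hours = 32648.4 s
T₂ = 1.003 × 10^5 years = 3.16547 × 10^12 s
a₁ = 35.48 Mm = 3.548 × 10^7 m
Kepler's third law: (T₂/T₁)² = (a₂/a₁)³  ⇒  a₂ = a₁ (T₂/T₁)^(2/3)
T₂/T₁ = 9.69563 × 10^7
(T₂/T₁)^(2/3) = 211049
a₂ = 3.548 × 10^7 m × 211049 = 7.48803 × 10^12 m ≈ 7.488 Tm

Final answer: a₂ = 7.488 Tm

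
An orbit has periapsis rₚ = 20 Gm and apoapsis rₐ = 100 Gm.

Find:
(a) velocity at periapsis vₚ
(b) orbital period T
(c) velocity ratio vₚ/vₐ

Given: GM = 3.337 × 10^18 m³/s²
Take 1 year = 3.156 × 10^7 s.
rₚ = 20 Gm = 2 × 10^10 m
rₐ = 100 Gm = 1 × 10^11 m
GM = 3.337 × 10^18 m³/s²
a = (rₚ + rₐ)/2 = 6 × 10^10 m
e = (rₐ − rₚ)/(rₐ + rₚ) = (8 × 10^10) / (1.2 × 10^11) = 0.666667
(a) vₚ² = GM (2/rₚ − 1/a) = 3.337 × 10^18 × (1 × 10^-10 − 1.66667 × 10^-11) = 2.78083 × 10^8 m²/s²;  vₚ = 16675.8 m/s ≈ 16.68 km/s
(b) a³ = 2.16 × 10^32 m³;  T = 2π √(a³/GM) = 2π × 8.04542 × 10^6 s = 5.05509 × 10^7 s ≈ 1.602 years
(c) vₚ/vₐ = rₐ/rₚ (angular momentum) = (1 × 10^11) / (2 × 10^10) = 5 ≈ 5

Final answer:
(a) velocity at periapsis vₚ = 16.68 km/s
(b) orbital period T = 1.602 years
(c) velocity ratio vₚ/vₐ = 5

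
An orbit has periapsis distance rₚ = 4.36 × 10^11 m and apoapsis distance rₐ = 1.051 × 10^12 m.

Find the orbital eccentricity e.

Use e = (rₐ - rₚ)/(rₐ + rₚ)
rₚ = 4.36 × 10^11 m
rₐ = 1.051 × 10^12 m
rₐ − rₚ = 6.15 × 10^11 m
rₐ + rₚ = 1.487 × 10^12 m
e = (rₐ − rₚ)/(rₐ + rₚ) = 0.413584

Final answer: e = 0.4136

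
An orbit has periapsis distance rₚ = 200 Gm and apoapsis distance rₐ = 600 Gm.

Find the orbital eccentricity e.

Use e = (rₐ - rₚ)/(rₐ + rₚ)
rₚ = 200 Gm = 2 × 10^11 m
rₐ = 600 Gm = 6 × 10^11 m
rₐ − rₚ = 4 × 10^11 m
rₐ + rₚ = 8 × 10^11 m
e = (rₐ − rₚ)/(rₐ + rₚ) = 0.5

Final answer: e = 0.5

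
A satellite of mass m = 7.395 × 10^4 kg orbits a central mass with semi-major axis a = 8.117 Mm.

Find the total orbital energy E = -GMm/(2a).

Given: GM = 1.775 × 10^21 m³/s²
a = 8.117 Mm = 8.117 × 10^6 m
GM = 1.775 × 10^21 m³/s²
2a = 1.6234 × 10^7 m
GMm = 1.775 × 10^21 × 73950 = 1.31261 × 10^26 m³·kg/s²
E = −GMm/(2a) = -8.08558 × 10^18 J ≈ -8.086 EJ

Final answer: -8.086 EJ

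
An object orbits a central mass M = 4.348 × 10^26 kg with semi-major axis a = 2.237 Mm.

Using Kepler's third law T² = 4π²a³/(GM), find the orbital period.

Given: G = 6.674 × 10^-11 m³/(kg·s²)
M = 4.348 × 10^26 kg
GM = G × M = 6.674 × 10^-11 × 4.348 × 10^26 = 2.90186 × 10^16 m³/s²
a = 2.237 Mm = 2.237 × 10^6 m
a³ = 1.11943 × 10^19 m³
T = 2π √(a³/GM) = 2π √((1.11943 × 10^19) / (2.90186 × 10^16)) = 2π × 19.6409 s
T = 123.407 s ≈ 2.057 minutes

Final answer: 2.057 minutes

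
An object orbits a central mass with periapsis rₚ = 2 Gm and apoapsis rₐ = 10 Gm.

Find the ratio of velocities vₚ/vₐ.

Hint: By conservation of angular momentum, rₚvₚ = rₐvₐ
rₚ = 2 Gm = 2 × 10^9 m
rₐ = 10 Gm = 1 × 10^10 m
rₚvₚ = rₐvₐ  ⇒  vₚ/vₐ = rₐ/rₚ
vₚ/vₐ = (1 × 10^10) / (2 × 10^9) = 5

Final answer: vₚ/vₐ = 5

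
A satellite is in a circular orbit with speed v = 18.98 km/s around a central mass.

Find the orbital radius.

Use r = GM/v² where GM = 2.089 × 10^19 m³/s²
v = 18.98 km/s = 18980 m/s
GM = 2.089 × 10^19 m³/s²
v² = 3.6024 × 10^8 m²/s²
r = GM/v² = (2.089 × 10^19) / (3.6024 × 10^8) = 5.79891 × 10^10 m ≈ 57.99 Gm

Final answer: 57.99 Gm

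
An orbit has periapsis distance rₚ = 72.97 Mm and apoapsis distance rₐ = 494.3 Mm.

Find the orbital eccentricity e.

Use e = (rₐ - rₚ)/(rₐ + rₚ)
rₚ = 72.97 Mm = 7.297 × 10^7 m
rₐ = 494.3 Mm = 4.943 × 10^8 m
rₐ − rₚ = 4.2133 × 10^8 m
rₐ + rₚ = 5.6727 × 10^8 m
e = (rₐ − rₚ)/(rₐ + rₚ) = 0.742733

Final answer: e = 0.7427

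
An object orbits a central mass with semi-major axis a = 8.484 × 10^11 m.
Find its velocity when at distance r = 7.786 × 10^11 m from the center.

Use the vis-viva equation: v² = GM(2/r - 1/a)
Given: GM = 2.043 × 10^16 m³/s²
a = 8.484 × 10^11 m
r = 7.786 × 10^11 m
GM = 2.043 × 10^16 m³/s²
2/r − 1/a = 2.56871 × 10^-12 − 1.17869 × 10^-12 = 1.39002 × 10^-12 m⁻¹
v² = GM (2/r − 1/a) = 28398.2 m²/s²
v = 168.518 m/s ≈ 168.5 m/s

Final answer: 168.5 m/s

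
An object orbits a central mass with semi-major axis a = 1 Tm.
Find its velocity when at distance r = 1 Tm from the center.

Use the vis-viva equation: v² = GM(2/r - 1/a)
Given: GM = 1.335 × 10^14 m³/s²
a = 1 Tm = 1 × 10^12 m
r = 1 Tm = 1 × 10^12 m
GM = 1.335 × 10^14 m³/s²
2/r − 1/a = 2 × 10^-12 − 1 × 10^-12 = 1 × 10^-12 m⁻¹
v² = GM (2/r − 1/a) = 133.5 m²/s²
v = 11.5542 m/s ≈ 11.55 m/s

Final answer: 11.55 m/s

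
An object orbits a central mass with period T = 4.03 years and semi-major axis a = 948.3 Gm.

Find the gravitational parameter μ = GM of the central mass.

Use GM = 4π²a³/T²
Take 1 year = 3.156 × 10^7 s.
T = 4.03 years = 1.27187 × 10^8 s
a = 948.3 Gm = 9.483 × 10^11 m
a³ = 8.5278 × 10^35 m³
T² = 1.61765 × 10^16 s²
GM = 4π² × (8.5278 × 10^35) / (1.61765 × 10^16) = 2.0812 × 10^21 m³/s²
GM ≈ 2.081 × 10^21 m³/s²

Final answer: GM = 2.081 × 10^21 m³/s²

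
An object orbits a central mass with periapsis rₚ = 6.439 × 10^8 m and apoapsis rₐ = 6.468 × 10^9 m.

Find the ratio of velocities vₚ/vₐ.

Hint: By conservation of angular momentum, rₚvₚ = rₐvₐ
rₚ = 6.439 × 10^8 m
rₐ = 6.468 × 10^9 m
rₚvₚ = rₐvₐ  ⇒  vₚ/vₐ = rₐ/rₚ
vₚ/vₐ = (6.468 × 10^9) / (6.439 × 10^8) = 10.045

Final answer: vₚ/vₐ = 10.05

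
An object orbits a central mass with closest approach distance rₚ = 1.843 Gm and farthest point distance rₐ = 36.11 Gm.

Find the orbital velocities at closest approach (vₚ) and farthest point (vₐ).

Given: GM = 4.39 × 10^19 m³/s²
rₚ = 1.843 Gm = 1.843 × 10^9 m
rₐ = 36.11 Gm = 3.611 × 10^10 m
GM = 4.39 × 10^19 m³/s²
a = (rₚ + rₐ)/2 = 1.89765 × 10^10 m
Vis-viva: v² = GM (2/r − 1/a)
vₚ² = 4.39 × 10^19 × (1.08519 × 10^-9 − 5.26968 × 10^-11) = 4.53263 × 10^10 m²/s²
vₚ = 212900 m/s ≈ 212.9 km/s
vₐ² = 4.39 × 10^19 × (5.53863 × 10^-11 − 5.26968 × 10^-11) = 1.18072 × 10^8 m²/s²
vₐ = 10866.1 m/s ≈ 10.87 km/s

Final answer: vₚ = 212.9 km/s, vₐ = 10.87 km/s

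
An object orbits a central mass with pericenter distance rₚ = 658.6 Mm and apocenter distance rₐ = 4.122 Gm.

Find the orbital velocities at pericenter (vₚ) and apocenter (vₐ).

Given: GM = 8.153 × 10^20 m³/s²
rₚ = 658.6 Mm = 6.586 × 10^8 m
rₐ = 4.122 Gm = 4.122 × 10^9 m
GM = 8.153 × 10^20 m³/s²
a = (rₚ + rₐ)/2 = 2.3903 × 10^9 m
Vis-viva: v² = GM (2/r − 1/a)
vₚ² = 8.153 × 10^20 × (3.03674 × 10^-9 − 4.18358 × 10^-10) = 2.13477 × 10^12 m²/s²
vₚ = 1.46109 × 10^6 m/s ≈ 1461 km/s
vₐ² = 8.153 × 10^20 × (4.85201 × 10^-10 − 4.18358 × 10^-10) = 5.44978 × 10^10 m²/s²
vₐ = 233448 m/s ≈ 233.4 km/s

Final answer: vₚ = 1461 km/s, vₐ = 233.4 km/s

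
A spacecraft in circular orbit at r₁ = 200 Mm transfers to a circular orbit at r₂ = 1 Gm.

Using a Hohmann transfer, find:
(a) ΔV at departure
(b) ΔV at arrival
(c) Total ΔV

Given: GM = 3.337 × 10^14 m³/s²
r₁ = 200 Mm = 2 × 10^8 m
r₂ = 1 Gm = 1 × 10^9 m
GM = 3.337 × 10^14 m³/s²
Transfer ellipse: a_t = (r₁ + r₂)/2 = 6 × 10^8 m
Circular speed at r₁: v₁ = √(GM/r₁) = 1291.7 m/s
Transfer speed at r₁ (periapsis): v₁ₜ = √(GM(2/r₁ − 1/a_t)) = 1667.58 m/s
(a) ΔV₁ = v₁ₜ − v₁ = 375.879 m/s ≈ 375.9 m/s
Circular speed at r₂: v₂ = √(GM/r₂) = 577.668 m/s
Transfer speed at r₂ (apoapsis): v₂ₜ = √(GM(2/r₂ − 1/a_t)) = 333.517 m/s
(b) ΔV₂ = v₂ − v₂ₜ = 244.151 m/s ≈ 244.2 m/s
(c) ΔV_total = ΔV₁ + ΔV₂ = 620.03 m/s ≈ 620 m/s

Final answer:
(a) ΔV₁ = 375.9 m/s
(b) ΔV₂ = 244.2 m/s
(c) ΔV_total = 620 m/s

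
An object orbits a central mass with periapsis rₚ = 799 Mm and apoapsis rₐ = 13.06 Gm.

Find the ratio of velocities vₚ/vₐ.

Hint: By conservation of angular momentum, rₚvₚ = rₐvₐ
rₚ = 799 Mm = 7.99 × 10^8 m
rₐ = 13.06 Gm = 1.306 × 10^10 m
rₚvₚ = rₐvₐ  ⇒  vₚ/vₐ = rₐ/rₚ
vₚ/vₐ = (1.306 × 10^10) / (7.99 × 10^8) = 16.3454

Final answer: vₚ/vₐ = 16.35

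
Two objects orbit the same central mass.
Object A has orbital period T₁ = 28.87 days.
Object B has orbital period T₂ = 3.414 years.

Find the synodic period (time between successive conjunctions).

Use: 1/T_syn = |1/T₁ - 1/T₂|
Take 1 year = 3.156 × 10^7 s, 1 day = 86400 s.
T₁ = 28.87 days = 2.49437 × 10^6 s
T₂ = 3.414 years = 1.07746 × 10^8 s
1/T₁ = 4.00903 × 10^-7 s⁻¹
1/T₂ = 9.2811 × 10^-9 s⁻¹
|1/T₁ − 1/T₂| = 3.91622 × 10^-7 s⁻¹
T_syn = 1 / |1/T₁ − 1/T₂| = 2.55348 × 10^6 s ≈ 29.55 days

Final answer: T_syn = 29.55 days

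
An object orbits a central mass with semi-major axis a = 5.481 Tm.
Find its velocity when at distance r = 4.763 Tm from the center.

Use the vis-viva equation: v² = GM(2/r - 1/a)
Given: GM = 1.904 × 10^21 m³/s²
a = 5.481 Tm = 5.481 × 10^12 m
r = 4.763 Tm = 4.763 × 10^12 m
GM = 1.904 × 10^21 m³/s²
2/r − 1/a = 4.19903 × 10^-13 − 1.82448 × 10^-13 = 2.37455 × 10^-13 m⁻¹
v² = GM (2/r − 1/a) = 4.52114 × 10^8 m²/s²
v = 21263 m/s ≈ 21.26 km/s

Final answer: 21.26 km/s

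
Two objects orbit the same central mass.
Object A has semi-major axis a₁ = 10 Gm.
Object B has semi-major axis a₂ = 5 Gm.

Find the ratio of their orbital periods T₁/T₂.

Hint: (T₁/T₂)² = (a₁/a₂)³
a₁ = 10 Gm = 1 × 10^10 m
a₂ = 5 Gm = 5 × 10^9 m
a₁/a₂ = 2
T₁/T₂ = (a₁/a₂)^(3/2) = (2)^1.5 = 2.82843

Final answer: T₁/T₂ = 2.828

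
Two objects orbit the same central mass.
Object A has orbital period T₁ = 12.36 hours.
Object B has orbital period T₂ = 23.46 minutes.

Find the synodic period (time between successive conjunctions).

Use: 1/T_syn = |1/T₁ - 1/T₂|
T₁ = 12.36 hours = 44496 s
T₂ = 23.46 minutes = 1407.6 s
1/T₁ = 2.24739 × 10^-5 s⁻¹
1/T₂ = 0.000710429 s⁻¹
|1/T₁ − 1/T₂| = 0.000687955 s⁻¹
T_syn = 1 / |1/T₁ − 1/T₂| = 1453.58 s ≈ 24.23 minutes

Final answer: T_syn = 24.23 minutes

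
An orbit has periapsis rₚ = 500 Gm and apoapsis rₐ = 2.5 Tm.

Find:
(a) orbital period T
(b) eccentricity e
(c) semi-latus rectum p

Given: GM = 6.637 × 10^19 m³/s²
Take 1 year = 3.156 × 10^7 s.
rₚ = 500 Gm = 5 × 10^11 m
rₐ = 2.5 Tm = 2.5 × 10^12 m
GM = 6.637 × 10^19 m³/s²
a = (rₚ + rₐ)/2 = 1.5 × 10^12 m
e = (rₐ − rₚ)/(rₐ + rₚ) = (2 × 10^12) / (3 × 10^12) = 0.666667
(a) a³ = 3.375 × 10^36 m³;  T = 2π √(a³/GM) = 2π × 2.25502 × 10^8 s = 1.41687 × 10^9 s ≈ 44.89 years
(b) e = 0.666667 ≈ 0.6667
(c) 1 − e² = 0.555556;  p = a(1 − e²) = 1.5 × 10^12 × 0.555556 = 8.33333 × 10^11 m ≈ 833.3 Gm

Final answer:
(a) orbital period T = 44.89 years
(b) eccentricity e = 0.6667
(c) semi-latus rectum p = 833.3 Gm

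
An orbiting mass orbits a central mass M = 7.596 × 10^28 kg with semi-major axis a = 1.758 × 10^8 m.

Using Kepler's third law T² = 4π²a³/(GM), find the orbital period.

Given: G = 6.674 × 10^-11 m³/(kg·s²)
M = 7.596 × 10^28 kg
GM = G × M = 6.674 × 10^-11 × 7.596 × 10^28 = 5.06957 × 10^18 m³/s²
a = 1.758 × 10^8 m
a³ = 5.43321 × 10^24 m³
T = 2π √(a³/GM) = 2π √((5.43321 × 10^24) / (5.06957 × 10^18)) = 2π × 1035.24 s
T = 6504.63 s ≈ 1.807 hours

Final answer: 1.807 hours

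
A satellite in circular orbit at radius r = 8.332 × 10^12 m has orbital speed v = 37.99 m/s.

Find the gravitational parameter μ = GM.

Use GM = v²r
r = 8.332 × 10^12 m
v = 37.99 m/s
v² = 1443.24 m²/s²
GM = v²r = 1443.24 × 8.332 × 10^12 = 1.20251 × 10^16 m³/s²
GM ≈ 1.203 × 10^16 m³/s²

Final answer: GM = 1.203 × 10^16 m³/s²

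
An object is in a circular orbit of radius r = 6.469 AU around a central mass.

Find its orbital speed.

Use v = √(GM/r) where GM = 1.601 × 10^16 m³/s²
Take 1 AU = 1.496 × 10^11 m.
r = 6.469 AU = 9.67762 × 10^11 m
GM = 1.601 × 10^16 m³/s²
GM/r = (1.601 × 10^16) / (9.67762 × 10^11) = 16543.3 m²/s²
v = √(GM/r) = 128.621 m/s ≈ 128.6 m/s

Final answer: 128.6 m/s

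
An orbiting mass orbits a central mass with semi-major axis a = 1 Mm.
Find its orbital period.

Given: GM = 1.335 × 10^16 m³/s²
a = 1 Mm = 1 × 10^6 m
GM = 1.335 × 10^16 m³/s²
a³ = 1 × 10^18 m³
T = 2π √(a³/GM) = 2π √((1 × 10^18) / (1.335 × 10^16)) = 2π × 8.65485 s
T = 54.38 s ≈ 54.38 seconds

Final answer: 54.38 seconds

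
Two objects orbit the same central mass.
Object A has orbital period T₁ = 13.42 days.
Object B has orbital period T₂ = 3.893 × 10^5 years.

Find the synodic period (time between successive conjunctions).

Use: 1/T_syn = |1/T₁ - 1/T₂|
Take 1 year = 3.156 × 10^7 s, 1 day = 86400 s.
T₁ = 13.42 days = 1.15949 × 10^6 s
T₂ = 3.893 × 10^5 years = 1.22863 × 10^13 s
1/T₁ = 8.6245 × 10^-7 s⁻¹
1/T₂ = 8.13914 × 10^-14 s⁻¹
|1/T₁ − 1/T₂| = 8.6245 × 10^-7 s⁻¹
T_syn = 1 / |1/T₁ − 1/T₂| = 1.15949 × 10^6 s ≈ 13.42 days

Final answer: T_syn = 13.42 days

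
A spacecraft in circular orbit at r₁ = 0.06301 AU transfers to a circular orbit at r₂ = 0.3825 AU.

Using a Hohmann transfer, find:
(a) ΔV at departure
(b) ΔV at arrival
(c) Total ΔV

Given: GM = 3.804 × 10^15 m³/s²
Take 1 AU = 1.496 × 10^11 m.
r₁ = 0.06301 AU = 9.4263 × 10^9 m
r₂ = 0.3825 AU = 5.7222 × 10^10 m
GM = 3.804 × 10^15 m³/s²
Transfer ellipse: a_t = (r₁ + r₂)/2 = 3.33241 × 10^10 m
Circular speed at r₁: v₁ = √(GM/r₁) = 635.257 m/s
Transfer speed at r₁ (periapsis): v₁ₜ = √(GM(2/r₁ − 1/a_t)) = 832.438 m/s
(a) ΔV₁ = v₁ₜ − v₁ = 197.18 m/s ≈ 197.2 m/s
Circular speed at r₂: v₂ = √(GM/r₂) = 257.833 m/s
Transfer speed at r₂ (apoapsis): v₂ₜ = √(GM(2/r₂ − 1/a_t)) = 137.129 m/s
(b) ΔV₂ = v₂ − v₂ₜ = 120.704 m/s ≈ 120.7 m/s
(c) ΔV_total = ΔV₁ + ΔV₂ = 317.884 m/s ≈ 317.9 m/s

Final answer:
(a) ΔV₁ = 197.2 m/s
(b) ΔV₂ = 120.7 m/s
(c) ΔV_total = 317.9 m/s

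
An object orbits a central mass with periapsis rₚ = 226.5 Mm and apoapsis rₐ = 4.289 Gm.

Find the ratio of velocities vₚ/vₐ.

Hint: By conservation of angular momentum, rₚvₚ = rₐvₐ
rₚ = 226.5 Mm = 2.265 × 10^8 m
rₐ = 4.289 Gm = 4.289 × 10^9 m
rₚvₚ = rₐvₐ  ⇒  vₚ/vₐ = rₐ/rₚ
vₚ/vₐ = (4.289 × 10^9) / (2.265 × 10^8) = 18.936

Final answer: vₚ/vₐ = 18.94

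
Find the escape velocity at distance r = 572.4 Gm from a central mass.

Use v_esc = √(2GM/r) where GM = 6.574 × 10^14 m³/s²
r = 572.4 Gm = 5.724 × 10^11 m
GM = 6.574 × 10^14 m³/s²
2GM/r = 2 × (6.574 × 10^14) / (5.724 × 10^11) = 2297 m²/s²
v_esc = √(2GM/r) = 47.927 m/s ≈ 47.93 m/s

Final answer: 47.93 m/s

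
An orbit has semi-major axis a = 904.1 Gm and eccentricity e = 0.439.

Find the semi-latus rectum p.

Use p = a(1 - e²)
a = 904.1 Gm = 9.041 × 10^11 m
e = 0.439,  e² = 0.192721,  1 − e² = 0.807279
p = a(1 − e²) = 9.041 × 10^11 m × 0.807279 = 7.29861 × 10^11 m ≈ 729.9 Gm

Final answer: p = 729.9 Gm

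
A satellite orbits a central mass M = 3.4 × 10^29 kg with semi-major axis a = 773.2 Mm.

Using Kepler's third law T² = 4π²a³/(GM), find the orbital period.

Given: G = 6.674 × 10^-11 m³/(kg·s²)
M = 3.4 × 10^29 kg
GM = G × M = 6.674 × 10^-11 × 3.4 × 10^29 = 2.26916 × 10^19 m³/s²
a = 773.2 Mm = 7.732 × 10^8 m
a³ = 4.62249 × 10^26 m³
T = 2π √(a³/GM) = 2π √((4.62249 × 10^26) / (2.26916 × 10^19)) = 2π × 4513.41 s
T = 28358.6 s ≈ 7.877 hours

Final answer: 7.877 hours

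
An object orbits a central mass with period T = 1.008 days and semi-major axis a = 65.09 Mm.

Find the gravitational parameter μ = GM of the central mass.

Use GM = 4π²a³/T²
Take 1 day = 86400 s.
T = 1.008 days = 87091.2 s
a = 65.09 Mm = 6.509 × 10^7 m
a³ = 2.75767 × 10^23 m³
T² = 7.58488 × 10^9 s²
GM = 4π² × (2.75767 × 10^23) / (7.58488 × 10^9) = 1.43534 × 10^15 m³/s²
GM ≈ 1.435 × 10^15 m³/s²

Final answer: GM = 1.435 × 10^15 m³/s²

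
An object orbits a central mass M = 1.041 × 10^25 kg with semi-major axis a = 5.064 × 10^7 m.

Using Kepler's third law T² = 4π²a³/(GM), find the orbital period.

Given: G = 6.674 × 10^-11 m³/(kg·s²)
M = 1.041 × 10^25 kg
GM = G × M = 6.674 × 10^-11 × 1.041 × 10^25 = 6.94763 × 10^14 m³/s²
a = 5.064 × 10^7 m
a³ = 1.29862 × 10^23 m³
T = 2π √(a³/GM) = 2π √((1.29862 × 10^23) / (6.94763 × 10^14)) = 2π × 13671.7 s
T = 85901.7 s ≈ 23.86 hours

Final answer: 23.86 hours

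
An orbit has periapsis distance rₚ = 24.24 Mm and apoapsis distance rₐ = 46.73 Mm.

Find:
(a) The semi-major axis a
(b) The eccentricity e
rₚ = 24.24 Mm = 2.424 × 10^7 m
rₐ = 46.73 Mm = 4.673 × 10^7 m
(a) a = (rₚ + rₐ)/2 = 3.5485 × 10^7 m ≈ 35.48 Mm
(b) e = (rₐ − rₚ)/(rₐ + rₚ) = (2.249 × 10^7) / (7.097 × 10^7) = 0.316894

Final answer:
(a) a = 35.48 Mm
(b) e = 0.3169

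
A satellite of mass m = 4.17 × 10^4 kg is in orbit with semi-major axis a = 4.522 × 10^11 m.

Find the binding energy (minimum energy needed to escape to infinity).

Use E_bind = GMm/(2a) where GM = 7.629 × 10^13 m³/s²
a = 4.522 × 10^11 m
GM = 7.629 × 10^13 m³/s²
m = 4.17 × 10^4 kg
GMm = 7.629 × 10^13 × 41700 = 3.18129 × 10^18 m³·kg/s²
2a = 9.044 × 10^11 m
E_bind = GMm/(2a) = 3.51757 × 10^6 J ≈ 3.518 MJ

Final answer: 3.518 MJ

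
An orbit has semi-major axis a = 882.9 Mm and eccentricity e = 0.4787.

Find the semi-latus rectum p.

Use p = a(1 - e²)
a = 882.9 Mm = 8.829 × 10^8 m
e = 0.4787,  e² = 0.229154,  1 − e² = 0.770846
p = a(1 − e²) = 8.829 × 10^8 m × 0.770846 = 6.8058 × 10^8 m ≈ 680.6 Mm

Final answer: p = 680.6 Mm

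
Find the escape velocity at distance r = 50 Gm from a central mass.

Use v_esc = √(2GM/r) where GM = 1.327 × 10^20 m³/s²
r = 50 Gm = 5 × 10^10 m
GM = 1.327 × 10^20 m³/s²
2GM/r = 2 × (1.327 × 10^20) / (5 × 10^10) = 5.308 × 10^9 m²/s²
v_esc = √(2GM/r) = 72856 m/s ≈ 72.86 km/s

Final answer: 72.86 km/s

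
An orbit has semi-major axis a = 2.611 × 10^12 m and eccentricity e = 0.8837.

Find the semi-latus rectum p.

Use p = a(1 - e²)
a = 2.611 × 10^12 m
e = 0.8837,  e² = 0.780926,  1 − e² = 0.219074
p = a(1 − e²) = 2.611 × 10^12 m × 0.219074 = 5.72003 × 10^11 m ≈ 5.72 × 10^11 m

Final answer: p = 5.72 × 10^11 m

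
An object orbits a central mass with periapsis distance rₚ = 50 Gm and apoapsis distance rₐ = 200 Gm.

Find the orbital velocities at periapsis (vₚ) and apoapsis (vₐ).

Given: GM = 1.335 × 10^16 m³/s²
rₚ = 50 Gm = 5 × 10^10 m
rₐ = 200 Gm = 2 × 10^11 m
GM = 1.335 × 10^16 m³/s²
a = (rₚ + rₐ)/2 = 1.25 × 10^11 m
Vis-viva: v² = GM (2/r − 1/a)
vₚ² = 1.335 × 10^16 × (4 × 10^-11 − 8 × 10^-12) = 427200 m²/s²
vₚ = 653.605 m/s ≈ 653.6 m/s
vₐ² = 1.335 × 10^16 × (1 × 10^-11 − 8 × 10^-12) = 26700 m²/s²
vₐ = 163.401 m/s ≈ 163.4 m/s

Final answer: vₚ = 653.6 m/s, vₐ = 163.4 m/s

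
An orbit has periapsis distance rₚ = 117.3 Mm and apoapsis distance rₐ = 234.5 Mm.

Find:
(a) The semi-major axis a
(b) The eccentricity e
rₚ = 117.3 Mm = 1.173 × 10^8 m
rₐ = 234.5 Mm = 2.345 × 10^8 m
(a) a = (rₚ + rₐ)/2 = 1.759 × 10^8 m ≈ 175.9 Mm
(b) e = (rₐ − rₚ)/(rₐ + rₚ) = (1.172 × 10^8) / (3.518 × 10^8) = 0.333144

Final answer:
(a) a = 175.9 Mm
(b) e = 0.3331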